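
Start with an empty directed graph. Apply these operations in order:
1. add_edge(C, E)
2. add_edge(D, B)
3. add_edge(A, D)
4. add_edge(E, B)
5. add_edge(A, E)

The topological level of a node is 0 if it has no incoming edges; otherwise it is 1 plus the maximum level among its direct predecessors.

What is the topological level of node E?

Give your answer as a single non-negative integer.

Answer: 1

Derivation:
Op 1: add_edge(C, E). Edges now: 1
Op 2: add_edge(D, B). Edges now: 2
Op 3: add_edge(A, D). Edges now: 3
Op 4: add_edge(E, B). Edges now: 4
Op 5: add_edge(A, E). Edges now: 5
Compute levels (Kahn BFS):
  sources (in-degree 0): A, C
  process A: level=0
    A->D: in-degree(D)=0, level(D)=1, enqueue
    A->E: in-degree(E)=1, level(E)>=1
  process C: level=0
    C->E: in-degree(E)=0, level(E)=1, enqueue
  process D: level=1
    D->B: in-degree(B)=1, level(B)>=2
  process E: level=1
    E->B: in-degree(B)=0, level(B)=2, enqueue
  process B: level=2
All levels: A:0, B:2, C:0, D:1, E:1
level(E) = 1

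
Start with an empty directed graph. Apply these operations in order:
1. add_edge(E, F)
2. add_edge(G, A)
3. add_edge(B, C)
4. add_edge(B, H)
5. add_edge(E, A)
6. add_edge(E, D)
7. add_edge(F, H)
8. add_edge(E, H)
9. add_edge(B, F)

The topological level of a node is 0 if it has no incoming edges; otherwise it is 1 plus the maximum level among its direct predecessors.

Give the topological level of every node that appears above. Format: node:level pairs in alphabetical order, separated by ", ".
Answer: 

Answer: A:1, B:0, C:1, D:1, E:0, F:1, G:0, H:2

Derivation:
Op 1: add_edge(E, F). Edges now: 1
Op 2: add_edge(G, A). Edges now: 2
Op 3: add_edge(B, C). Edges now: 3
Op 4: add_edge(B, H). Edges now: 4
Op 5: add_edge(E, A). Edges now: 5
Op 6: add_edge(E, D). Edges now: 6
Op 7: add_edge(F, H). Edges now: 7
Op 8: add_edge(E, H). Edges now: 8
Op 9: add_edge(B, F). Edges now: 9
Compute levels (Kahn BFS):
  sources (in-degree 0): B, E, G
  process B: level=0
    B->C: in-degree(C)=0, level(C)=1, enqueue
    B->F: in-degree(F)=1, level(F)>=1
    B->H: in-degree(H)=2, level(H)>=1
  process E: level=0
    E->A: in-degree(A)=1, level(A)>=1
    E->D: in-degree(D)=0, level(D)=1, enqueue
    E->F: in-degree(F)=0, level(F)=1, enqueue
    E->H: in-degree(H)=1, level(H)>=1
  process G: level=0
    G->A: in-degree(A)=0, level(A)=1, enqueue
  process C: level=1
  process D: level=1
  process F: level=1
    F->H: in-degree(H)=0, level(H)=2, enqueue
  process A: level=1
  process H: level=2
All levels: A:1, B:0, C:1, D:1, E:0, F:1, G:0, H:2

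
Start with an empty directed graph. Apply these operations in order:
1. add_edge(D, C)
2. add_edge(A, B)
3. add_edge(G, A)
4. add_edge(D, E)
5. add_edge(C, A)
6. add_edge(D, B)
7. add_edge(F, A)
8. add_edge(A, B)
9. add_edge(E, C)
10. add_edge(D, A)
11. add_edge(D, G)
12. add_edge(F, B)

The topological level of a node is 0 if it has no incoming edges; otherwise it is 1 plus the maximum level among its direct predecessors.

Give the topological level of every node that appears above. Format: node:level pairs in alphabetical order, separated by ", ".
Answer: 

Op 1: add_edge(D, C). Edges now: 1
Op 2: add_edge(A, B). Edges now: 2
Op 3: add_edge(G, A). Edges now: 3
Op 4: add_edge(D, E). Edges now: 4
Op 5: add_edge(C, A). Edges now: 5
Op 6: add_edge(D, B). Edges now: 6
Op 7: add_edge(F, A). Edges now: 7
Op 8: add_edge(A, B) (duplicate, no change). Edges now: 7
Op 9: add_edge(E, C). Edges now: 8
Op 10: add_edge(D, A). Edges now: 9
Op 11: add_edge(D, G). Edges now: 10
Op 12: add_edge(F, B). Edges now: 11
Compute levels (Kahn BFS):
  sources (in-degree 0): D, F
  process D: level=0
    D->A: in-degree(A)=3, level(A)>=1
    D->B: in-degree(B)=2, level(B)>=1
    D->C: in-degree(C)=1, level(C)>=1
    D->E: in-degree(E)=0, level(E)=1, enqueue
    D->G: in-degree(G)=0, level(G)=1, enqueue
  process F: level=0
    F->A: in-degree(A)=2, level(A)>=1
    F->B: in-degree(B)=1, level(B)>=1
  process E: level=1
    E->C: in-degree(C)=0, level(C)=2, enqueue
  process G: level=1
    G->A: in-degree(A)=1, level(A)>=2
  process C: level=2
    C->A: in-degree(A)=0, level(A)=3, enqueue
  process A: level=3
    A->B: in-degree(B)=0, level(B)=4, enqueue
  process B: level=4
All levels: A:3, B:4, C:2, D:0, E:1, F:0, G:1

Answer: A:3, B:4, C:2, D:0, E:1, F:0, G:1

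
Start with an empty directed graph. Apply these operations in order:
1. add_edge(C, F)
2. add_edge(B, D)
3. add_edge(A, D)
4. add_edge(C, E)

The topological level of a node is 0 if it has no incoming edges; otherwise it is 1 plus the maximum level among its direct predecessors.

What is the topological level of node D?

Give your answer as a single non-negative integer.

Op 1: add_edge(C, F). Edges now: 1
Op 2: add_edge(B, D). Edges now: 2
Op 3: add_edge(A, D). Edges now: 3
Op 4: add_edge(C, E). Edges now: 4
Compute levels (Kahn BFS):
  sources (in-degree 0): A, B, C
  process A: level=0
    A->D: in-degree(D)=1, level(D)>=1
  process B: level=0
    B->D: in-degree(D)=0, level(D)=1, enqueue
  process C: level=0
    C->E: in-degree(E)=0, level(E)=1, enqueue
    C->F: in-degree(F)=0, level(F)=1, enqueue
  process D: level=1
  process E: level=1
  process F: level=1
All levels: A:0, B:0, C:0, D:1, E:1, F:1
level(D) = 1

Answer: 1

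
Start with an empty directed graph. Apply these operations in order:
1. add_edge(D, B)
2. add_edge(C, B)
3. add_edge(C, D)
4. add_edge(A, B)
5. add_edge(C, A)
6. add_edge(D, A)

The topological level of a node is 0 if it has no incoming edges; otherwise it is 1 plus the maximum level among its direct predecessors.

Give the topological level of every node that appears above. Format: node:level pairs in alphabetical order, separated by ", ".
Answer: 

Op 1: add_edge(D, B). Edges now: 1
Op 2: add_edge(C, B). Edges now: 2
Op 3: add_edge(C, D). Edges now: 3
Op 4: add_edge(A, B). Edges now: 4
Op 5: add_edge(C, A). Edges now: 5
Op 6: add_edge(D, A). Edges now: 6
Compute levels (Kahn BFS):
  sources (in-degree 0): C
  process C: level=0
    C->A: in-degree(A)=1, level(A)>=1
    C->B: in-degree(B)=2, level(B)>=1
    C->D: in-degree(D)=0, level(D)=1, enqueue
  process D: level=1
    D->A: in-degree(A)=0, level(A)=2, enqueue
    D->B: in-degree(B)=1, level(B)>=2
  process A: level=2
    A->B: in-degree(B)=0, level(B)=3, enqueue
  process B: level=3
All levels: A:2, B:3, C:0, D:1

Answer: A:2, B:3, C:0, D:1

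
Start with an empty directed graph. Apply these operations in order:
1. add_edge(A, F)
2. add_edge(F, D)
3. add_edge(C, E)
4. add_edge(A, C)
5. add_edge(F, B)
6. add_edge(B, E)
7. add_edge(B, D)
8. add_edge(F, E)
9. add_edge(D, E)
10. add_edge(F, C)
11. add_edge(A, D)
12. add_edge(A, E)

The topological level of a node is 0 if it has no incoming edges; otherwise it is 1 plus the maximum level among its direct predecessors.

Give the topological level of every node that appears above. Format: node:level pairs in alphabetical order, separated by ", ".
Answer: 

Answer: A:0, B:2, C:2, D:3, E:4, F:1

Derivation:
Op 1: add_edge(A, F). Edges now: 1
Op 2: add_edge(F, D). Edges now: 2
Op 3: add_edge(C, E). Edges now: 3
Op 4: add_edge(A, C). Edges now: 4
Op 5: add_edge(F, B). Edges now: 5
Op 6: add_edge(B, E). Edges now: 6
Op 7: add_edge(B, D). Edges now: 7
Op 8: add_edge(F, E). Edges now: 8
Op 9: add_edge(D, E). Edges now: 9
Op 10: add_edge(F, C). Edges now: 10
Op 11: add_edge(A, D). Edges now: 11
Op 12: add_edge(A, E). Edges now: 12
Compute levels (Kahn BFS):
  sources (in-degree 0): A
  process A: level=0
    A->C: in-degree(C)=1, level(C)>=1
    A->D: in-degree(D)=2, level(D)>=1
    A->E: in-degree(E)=4, level(E)>=1
    A->F: in-degree(F)=0, level(F)=1, enqueue
  process F: level=1
    F->B: in-degree(B)=0, level(B)=2, enqueue
    F->C: in-degree(C)=0, level(C)=2, enqueue
    F->D: in-degree(D)=1, level(D)>=2
    F->E: in-degree(E)=3, level(E)>=2
  process B: level=2
    B->D: in-degree(D)=0, level(D)=3, enqueue
    B->E: in-degree(E)=2, level(E)>=3
  process C: level=2
    C->E: in-degree(E)=1, level(E)>=3
  process D: level=3
    D->E: in-degree(E)=0, level(E)=4, enqueue
  process E: level=4
All levels: A:0, B:2, C:2, D:3, E:4, F:1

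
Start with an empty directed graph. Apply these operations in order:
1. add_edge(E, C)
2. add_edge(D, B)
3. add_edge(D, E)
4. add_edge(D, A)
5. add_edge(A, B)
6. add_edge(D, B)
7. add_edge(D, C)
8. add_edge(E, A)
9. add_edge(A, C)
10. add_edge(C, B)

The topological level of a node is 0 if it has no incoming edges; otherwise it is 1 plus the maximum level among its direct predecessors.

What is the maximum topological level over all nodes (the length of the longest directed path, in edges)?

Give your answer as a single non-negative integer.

Answer: 4

Derivation:
Op 1: add_edge(E, C). Edges now: 1
Op 2: add_edge(D, B). Edges now: 2
Op 3: add_edge(D, E). Edges now: 3
Op 4: add_edge(D, A). Edges now: 4
Op 5: add_edge(A, B). Edges now: 5
Op 6: add_edge(D, B) (duplicate, no change). Edges now: 5
Op 7: add_edge(D, C). Edges now: 6
Op 8: add_edge(E, A). Edges now: 7
Op 9: add_edge(A, C). Edges now: 8
Op 10: add_edge(C, B). Edges now: 9
Compute levels (Kahn BFS):
  sources (in-degree 0): D
  process D: level=0
    D->A: in-degree(A)=1, level(A)>=1
    D->B: in-degree(B)=2, level(B)>=1
    D->C: in-degree(C)=2, level(C)>=1
    D->E: in-degree(E)=0, level(E)=1, enqueue
  process E: level=1
    E->A: in-degree(A)=0, level(A)=2, enqueue
    E->C: in-degree(C)=1, level(C)>=2
  process A: level=2
    A->B: in-degree(B)=1, level(B)>=3
    A->C: in-degree(C)=0, level(C)=3, enqueue
  process C: level=3
    C->B: in-degree(B)=0, level(B)=4, enqueue
  process B: level=4
All levels: A:2, B:4, C:3, D:0, E:1
max level = 4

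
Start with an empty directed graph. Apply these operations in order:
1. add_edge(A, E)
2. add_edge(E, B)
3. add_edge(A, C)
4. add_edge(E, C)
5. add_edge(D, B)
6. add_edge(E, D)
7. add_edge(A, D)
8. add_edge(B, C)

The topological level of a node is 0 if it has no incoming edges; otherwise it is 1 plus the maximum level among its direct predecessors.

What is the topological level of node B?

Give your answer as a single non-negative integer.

Op 1: add_edge(A, E). Edges now: 1
Op 2: add_edge(E, B). Edges now: 2
Op 3: add_edge(A, C). Edges now: 3
Op 4: add_edge(E, C). Edges now: 4
Op 5: add_edge(D, B). Edges now: 5
Op 6: add_edge(E, D). Edges now: 6
Op 7: add_edge(A, D). Edges now: 7
Op 8: add_edge(B, C). Edges now: 8
Compute levels (Kahn BFS):
  sources (in-degree 0): A
  process A: level=0
    A->C: in-degree(C)=2, level(C)>=1
    A->D: in-degree(D)=1, level(D)>=1
    A->E: in-degree(E)=0, level(E)=1, enqueue
  process E: level=1
    E->B: in-degree(B)=1, level(B)>=2
    E->C: in-degree(C)=1, level(C)>=2
    E->D: in-degree(D)=0, level(D)=2, enqueue
  process D: level=2
    D->B: in-degree(B)=0, level(B)=3, enqueue
  process B: level=3
    B->C: in-degree(C)=0, level(C)=4, enqueue
  process C: level=4
All levels: A:0, B:3, C:4, D:2, E:1
level(B) = 3

Answer: 3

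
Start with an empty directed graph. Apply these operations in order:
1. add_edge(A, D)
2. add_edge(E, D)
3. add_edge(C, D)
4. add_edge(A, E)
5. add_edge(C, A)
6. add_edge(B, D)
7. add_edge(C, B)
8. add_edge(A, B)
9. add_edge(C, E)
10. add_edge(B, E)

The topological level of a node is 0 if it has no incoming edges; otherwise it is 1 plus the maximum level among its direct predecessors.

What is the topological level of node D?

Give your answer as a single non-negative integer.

Op 1: add_edge(A, D). Edges now: 1
Op 2: add_edge(E, D). Edges now: 2
Op 3: add_edge(C, D). Edges now: 3
Op 4: add_edge(A, E). Edges now: 4
Op 5: add_edge(C, A). Edges now: 5
Op 6: add_edge(B, D). Edges now: 6
Op 7: add_edge(C, B). Edges now: 7
Op 8: add_edge(A, B). Edges now: 8
Op 9: add_edge(C, E). Edges now: 9
Op 10: add_edge(B, E). Edges now: 10
Compute levels (Kahn BFS):
  sources (in-degree 0): C
  process C: level=0
    C->A: in-degree(A)=0, level(A)=1, enqueue
    C->B: in-degree(B)=1, level(B)>=1
    C->D: in-degree(D)=3, level(D)>=1
    C->E: in-degree(E)=2, level(E)>=1
  process A: level=1
    A->B: in-degree(B)=0, level(B)=2, enqueue
    A->D: in-degree(D)=2, level(D)>=2
    A->E: in-degree(E)=1, level(E)>=2
  process B: level=2
    B->D: in-degree(D)=1, level(D)>=3
    B->E: in-degree(E)=0, level(E)=3, enqueue
  process E: level=3
    E->D: in-degree(D)=0, level(D)=4, enqueue
  process D: level=4
All levels: A:1, B:2, C:0, D:4, E:3
level(D) = 4

Answer: 4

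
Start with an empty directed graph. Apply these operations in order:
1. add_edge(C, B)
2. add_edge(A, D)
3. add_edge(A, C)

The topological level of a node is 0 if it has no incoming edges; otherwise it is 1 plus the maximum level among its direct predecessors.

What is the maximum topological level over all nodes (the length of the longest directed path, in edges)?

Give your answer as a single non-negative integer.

Answer: 2

Derivation:
Op 1: add_edge(C, B). Edges now: 1
Op 2: add_edge(A, D). Edges now: 2
Op 3: add_edge(A, C). Edges now: 3
Compute levels (Kahn BFS):
  sources (in-degree 0): A
  process A: level=0
    A->C: in-degree(C)=0, level(C)=1, enqueue
    A->D: in-degree(D)=0, level(D)=1, enqueue
  process C: level=1
    C->B: in-degree(B)=0, level(B)=2, enqueue
  process D: level=1
  process B: level=2
All levels: A:0, B:2, C:1, D:1
max level = 2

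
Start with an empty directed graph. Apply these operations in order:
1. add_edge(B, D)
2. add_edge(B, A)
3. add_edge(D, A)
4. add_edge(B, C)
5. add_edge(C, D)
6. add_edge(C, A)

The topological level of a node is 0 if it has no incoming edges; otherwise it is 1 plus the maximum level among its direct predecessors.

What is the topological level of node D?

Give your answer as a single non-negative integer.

Answer: 2

Derivation:
Op 1: add_edge(B, D). Edges now: 1
Op 2: add_edge(B, A). Edges now: 2
Op 3: add_edge(D, A). Edges now: 3
Op 4: add_edge(B, C). Edges now: 4
Op 5: add_edge(C, D). Edges now: 5
Op 6: add_edge(C, A). Edges now: 6
Compute levels (Kahn BFS):
  sources (in-degree 0): B
  process B: level=0
    B->A: in-degree(A)=2, level(A)>=1
    B->C: in-degree(C)=0, level(C)=1, enqueue
    B->D: in-degree(D)=1, level(D)>=1
  process C: level=1
    C->A: in-degree(A)=1, level(A)>=2
    C->D: in-degree(D)=0, level(D)=2, enqueue
  process D: level=2
    D->A: in-degree(A)=0, level(A)=3, enqueue
  process A: level=3
All levels: A:3, B:0, C:1, D:2
level(D) = 2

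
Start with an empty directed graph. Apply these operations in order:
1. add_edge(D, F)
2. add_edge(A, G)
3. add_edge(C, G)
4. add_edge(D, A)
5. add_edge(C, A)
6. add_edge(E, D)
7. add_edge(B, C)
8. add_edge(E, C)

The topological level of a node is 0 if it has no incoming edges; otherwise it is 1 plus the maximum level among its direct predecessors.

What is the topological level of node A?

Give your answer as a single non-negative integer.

Answer: 2

Derivation:
Op 1: add_edge(D, F). Edges now: 1
Op 2: add_edge(A, G). Edges now: 2
Op 3: add_edge(C, G). Edges now: 3
Op 4: add_edge(D, A). Edges now: 4
Op 5: add_edge(C, A). Edges now: 5
Op 6: add_edge(E, D). Edges now: 6
Op 7: add_edge(B, C). Edges now: 7
Op 8: add_edge(E, C). Edges now: 8
Compute levels (Kahn BFS):
  sources (in-degree 0): B, E
  process B: level=0
    B->C: in-degree(C)=1, level(C)>=1
  process E: level=0
    E->C: in-degree(C)=0, level(C)=1, enqueue
    E->D: in-degree(D)=0, level(D)=1, enqueue
  process C: level=1
    C->A: in-degree(A)=1, level(A)>=2
    C->G: in-degree(G)=1, level(G)>=2
  process D: level=1
    D->A: in-degree(A)=0, level(A)=2, enqueue
    D->F: in-degree(F)=0, level(F)=2, enqueue
  process A: level=2
    A->G: in-degree(G)=0, level(G)=3, enqueue
  process F: level=2
  process G: level=3
All levels: A:2, B:0, C:1, D:1, E:0, F:2, G:3
level(A) = 2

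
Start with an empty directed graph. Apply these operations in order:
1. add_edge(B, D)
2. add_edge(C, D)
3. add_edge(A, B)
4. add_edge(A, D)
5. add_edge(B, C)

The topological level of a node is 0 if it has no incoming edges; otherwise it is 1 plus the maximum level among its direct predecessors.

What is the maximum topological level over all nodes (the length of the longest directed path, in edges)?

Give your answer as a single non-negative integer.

Op 1: add_edge(B, D). Edges now: 1
Op 2: add_edge(C, D). Edges now: 2
Op 3: add_edge(A, B). Edges now: 3
Op 4: add_edge(A, D). Edges now: 4
Op 5: add_edge(B, C). Edges now: 5
Compute levels (Kahn BFS):
  sources (in-degree 0): A
  process A: level=0
    A->B: in-degree(B)=0, level(B)=1, enqueue
    A->D: in-degree(D)=2, level(D)>=1
  process B: level=1
    B->C: in-degree(C)=0, level(C)=2, enqueue
    B->D: in-degree(D)=1, level(D)>=2
  process C: level=2
    C->D: in-degree(D)=0, level(D)=3, enqueue
  process D: level=3
All levels: A:0, B:1, C:2, D:3
max level = 3

Answer: 3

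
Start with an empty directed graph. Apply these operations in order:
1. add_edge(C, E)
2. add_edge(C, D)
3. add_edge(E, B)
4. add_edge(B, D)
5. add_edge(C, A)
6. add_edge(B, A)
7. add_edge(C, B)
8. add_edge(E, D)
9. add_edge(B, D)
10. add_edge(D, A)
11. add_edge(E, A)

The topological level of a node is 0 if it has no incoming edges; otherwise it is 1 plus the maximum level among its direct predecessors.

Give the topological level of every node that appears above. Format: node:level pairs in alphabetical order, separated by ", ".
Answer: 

Op 1: add_edge(C, E). Edges now: 1
Op 2: add_edge(C, D). Edges now: 2
Op 3: add_edge(E, B). Edges now: 3
Op 4: add_edge(B, D). Edges now: 4
Op 5: add_edge(C, A). Edges now: 5
Op 6: add_edge(B, A). Edges now: 6
Op 7: add_edge(C, B). Edges now: 7
Op 8: add_edge(E, D). Edges now: 8
Op 9: add_edge(B, D) (duplicate, no change). Edges now: 8
Op 10: add_edge(D, A). Edges now: 9
Op 11: add_edge(E, A). Edges now: 10
Compute levels (Kahn BFS):
  sources (in-degree 0): C
  process C: level=0
    C->A: in-degree(A)=3, level(A)>=1
    C->B: in-degree(B)=1, level(B)>=1
    C->D: in-degree(D)=2, level(D)>=1
    C->E: in-degree(E)=0, level(E)=1, enqueue
  process E: level=1
    E->A: in-degree(A)=2, level(A)>=2
    E->B: in-degree(B)=0, level(B)=2, enqueue
    E->D: in-degree(D)=1, level(D)>=2
  process B: level=2
    B->A: in-degree(A)=1, level(A)>=3
    B->D: in-degree(D)=0, level(D)=3, enqueue
  process D: level=3
    D->A: in-degree(A)=0, level(A)=4, enqueue
  process A: level=4
All levels: A:4, B:2, C:0, D:3, E:1

Answer: A:4, B:2, C:0, D:3, E:1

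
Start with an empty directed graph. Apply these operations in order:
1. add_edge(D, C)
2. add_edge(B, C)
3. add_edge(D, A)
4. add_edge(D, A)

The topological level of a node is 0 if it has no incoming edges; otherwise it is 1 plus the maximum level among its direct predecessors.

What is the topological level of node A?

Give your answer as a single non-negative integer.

Answer: 1

Derivation:
Op 1: add_edge(D, C). Edges now: 1
Op 2: add_edge(B, C). Edges now: 2
Op 3: add_edge(D, A). Edges now: 3
Op 4: add_edge(D, A) (duplicate, no change). Edges now: 3
Compute levels (Kahn BFS):
  sources (in-degree 0): B, D
  process B: level=0
    B->C: in-degree(C)=1, level(C)>=1
  process D: level=0
    D->A: in-degree(A)=0, level(A)=1, enqueue
    D->C: in-degree(C)=0, level(C)=1, enqueue
  process A: level=1
  process C: level=1
All levels: A:1, B:0, C:1, D:0
level(A) = 1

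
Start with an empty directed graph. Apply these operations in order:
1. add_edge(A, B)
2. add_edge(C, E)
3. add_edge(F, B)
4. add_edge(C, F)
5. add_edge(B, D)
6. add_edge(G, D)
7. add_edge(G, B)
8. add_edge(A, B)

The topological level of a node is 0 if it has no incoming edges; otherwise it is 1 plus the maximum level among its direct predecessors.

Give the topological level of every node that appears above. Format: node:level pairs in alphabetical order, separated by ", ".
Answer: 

Op 1: add_edge(A, B). Edges now: 1
Op 2: add_edge(C, E). Edges now: 2
Op 3: add_edge(F, B). Edges now: 3
Op 4: add_edge(C, F). Edges now: 4
Op 5: add_edge(B, D). Edges now: 5
Op 6: add_edge(G, D). Edges now: 6
Op 7: add_edge(G, B). Edges now: 7
Op 8: add_edge(A, B) (duplicate, no change). Edges now: 7
Compute levels (Kahn BFS):
  sources (in-degree 0): A, C, G
  process A: level=0
    A->B: in-degree(B)=2, level(B)>=1
  process C: level=0
    C->E: in-degree(E)=0, level(E)=1, enqueue
    C->F: in-degree(F)=0, level(F)=1, enqueue
  process G: level=0
    G->B: in-degree(B)=1, level(B)>=1
    G->D: in-degree(D)=1, level(D)>=1
  process E: level=1
  process F: level=1
    F->B: in-degree(B)=0, level(B)=2, enqueue
  process B: level=2
    B->D: in-degree(D)=0, level(D)=3, enqueue
  process D: level=3
All levels: A:0, B:2, C:0, D:3, E:1, F:1, G:0

Answer: A:0, B:2, C:0, D:3, E:1, F:1, G:0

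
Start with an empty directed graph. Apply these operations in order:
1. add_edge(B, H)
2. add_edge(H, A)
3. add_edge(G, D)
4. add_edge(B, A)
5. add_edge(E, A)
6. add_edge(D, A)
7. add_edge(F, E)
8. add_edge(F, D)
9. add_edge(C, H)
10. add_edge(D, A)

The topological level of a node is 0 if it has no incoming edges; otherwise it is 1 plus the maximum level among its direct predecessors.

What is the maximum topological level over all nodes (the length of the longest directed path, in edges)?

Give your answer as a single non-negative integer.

Op 1: add_edge(B, H). Edges now: 1
Op 2: add_edge(H, A). Edges now: 2
Op 3: add_edge(G, D). Edges now: 3
Op 4: add_edge(B, A). Edges now: 4
Op 5: add_edge(E, A). Edges now: 5
Op 6: add_edge(D, A). Edges now: 6
Op 7: add_edge(F, E). Edges now: 7
Op 8: add_edge(F, D). Edges now: 8
Op 9: add_edge(C, H). Edges now: 9
Op 10: add_edge(D, A) (duplicate, no change). Edges now: 9
Compute levels (Kahn BFS):
  sources (in-degree 0): B, C, F, G
  process B: level=0
    B->A: in-degree(A)=3, level(A)>=1
    B->H: in-degree(H)=1, level(H)>=1
  process C: level=0
    C->H: in-degree(H)=0, level(H)=1, enqueue
  process F: level=0
    F->D: in-degree(D)=1, level(D)>=1
    F->E: in-degree(E)=0, level(E)=1, enqueue
  process G: level=0
    G->D: in-degree(D)=0, level(D)=1, enqueue
  process H: level=1
    H->A: in-degree(A)=2, level(A)>=2
  process E: level=1
    E->A: in-degree(A)=1, level(A)>=2
  process D: level=1
    D->A: in-degree(A)=0, level(A)=2, enqueue
  process A: level=2
All levels: A:2, B:0, C:0, D:1, E:1, F:0, G:0, H:1
max level = 2

Answer: 2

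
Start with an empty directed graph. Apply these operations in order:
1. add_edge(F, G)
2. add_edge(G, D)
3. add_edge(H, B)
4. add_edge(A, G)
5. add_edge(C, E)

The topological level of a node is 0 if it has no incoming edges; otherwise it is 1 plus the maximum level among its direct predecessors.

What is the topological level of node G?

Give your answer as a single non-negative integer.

Op 1: add_edge(F, G). Edges now: 1
Op 2: add_edge(G, D). Edges now: 2
Op 3: add_edge(H, B). Edges now: 3
Op 4: add_edge(A, G). Edges now: 4
Op 5: add_edge(C, E). Edges now: 5
Compute levels (Kahn BFS):
  sources (in-degree 0): A, C, F, H
  process A: level=0
    A->G: in-degree(G)=1, level(G)>=1
  process C: level=0
    C->E: in-degree(E)=0, level(E)=1, enqueue
  process F: level=0
    F->G: in-degree(G)=0, level(G)=1, enqueue
  process H: level=0
    H->B: in-degree(B)=0, level(B)=1, enqueue
  process E: level=1
  process G: level=1
    G->D: in-degree(D)=0, level(D)=2, enqueue
  process B: level=1
  process D: level=2
All levels: A:0, B:1, C:0, D:2, E:1, F:0, G:1, H:0
level(G) = 1

Answer: 1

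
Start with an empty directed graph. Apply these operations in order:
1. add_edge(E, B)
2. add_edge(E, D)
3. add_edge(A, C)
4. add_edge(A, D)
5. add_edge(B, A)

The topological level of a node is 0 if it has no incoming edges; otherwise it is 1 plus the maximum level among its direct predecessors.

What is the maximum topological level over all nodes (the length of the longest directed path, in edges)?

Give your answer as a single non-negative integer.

Answer: 3

Derivation:
Op 1: add_edge(E, B). Edges now: 1
Op 2: add_edge(E, D). Edges now: 2
Op 3: add_edge(A, C). Edges now: 3
Op 4: add_edge(A, D). Edges now: 4
Op 5: add_edge(B, A). Edges now: 5
Compute levels (Kahn BFS):
  sources (in-degree 0): E
  process E: level=0
    E->B: in-degree(B)=0, level(B)=1, enqueue
    E->D: in-degree(D)=1, level(D)>=1
  process B: level=1
    B->A: in-degree(A)=0, level(A)=2, enqueue
  process A: level=2
    A->C: in-degree(C)=0, level(C)=3, enqueue
    A->D: in-degree(D)=0, level(D)=3, enqueue
  process C: level=3
  process D: level=3
All levels: A:2, B:1, C:3, D:3, E:0
max level = 3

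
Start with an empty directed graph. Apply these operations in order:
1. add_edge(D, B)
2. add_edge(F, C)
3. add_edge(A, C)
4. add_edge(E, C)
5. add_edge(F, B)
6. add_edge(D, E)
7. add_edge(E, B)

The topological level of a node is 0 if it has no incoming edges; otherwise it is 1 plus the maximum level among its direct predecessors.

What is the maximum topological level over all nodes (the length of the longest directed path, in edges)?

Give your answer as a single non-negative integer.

Answer: 2

Derivation:
Op 1: add_edge(D, B). Edges now: 1
Op 2: add_edge(F, C). Edges now: 2
Op 3: add_edge(A, C). Edges now: 3
Op 4: add_edge(E, C). Edges now: 4
Op 5: add_edge(F, B). Edges now: 5
Op 6: add_edge(D, E). Edges now: 6
Op 7: add_edge(E, B). Edges now: 7
Compute levels (Kahn BFS):
  sources (in-degree 0): A, D, F
  process A: level=0
    A->C: in-degree(C)=2, level(C)>=1
  process D: level=0
    D->B: in-degree(B)=2, level(B)>=1
    D->E: in-degree(E)=0, level(E)=1, enqueue
  process F: level=0
    F->B: in-degree(B)=1, level(B)>=1
    F->C: in-degree(C)=1, level(C)>=1
  process E: level=1
    E->B: in-degree(B)=0, level(B)=2, enqueue
    E->C: in-degree(C)=0, level(C)=2, enqueue
  process B: level=2
  process C: level=2
All levels: A:0, B:2, C:2, D:0, E:1, F:0
max level = 2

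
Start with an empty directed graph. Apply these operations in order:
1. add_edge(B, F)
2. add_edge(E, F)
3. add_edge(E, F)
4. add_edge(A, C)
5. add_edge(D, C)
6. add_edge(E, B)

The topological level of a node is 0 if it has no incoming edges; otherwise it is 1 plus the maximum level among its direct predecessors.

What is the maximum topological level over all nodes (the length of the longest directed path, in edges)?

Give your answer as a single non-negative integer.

Answer: 2

Derivation:
Op 1: add_edge(B, F). Edges now: 1
Op 2: add_edge(E, F). Edges now: 2
Op 3: add_edge(E, F) (duplicate, no change). Edges now: 2
Op 4: add_edge(A, C). Edges now: 3
Op 5: add_edge(D, C). Edges now: 4
Op 6: add_edge(E, B). Edges now: 5
Compute levels (Kahn BFS):
  sources (in-degree 0): A, D, E
  process A: level=0
    A->C: in-degree(C)=1, level(C)>=1
  process D: level=0
    D->C: in-degree(C)=0, level(C)=1, enqueue
  process E: level=0
    E->B: in-degree(B)=0, level(B)=1, enqueue
    E->F: in-degree(F)=1, level(F)>=1
  process C: level=1
  process B: level=1
    B->F: in-degree(F)=0, level(F)=2, enqueue
  process F: level=2
All levels: A:0, B:1, C:1, D:0, E:0, F:2
max level = 2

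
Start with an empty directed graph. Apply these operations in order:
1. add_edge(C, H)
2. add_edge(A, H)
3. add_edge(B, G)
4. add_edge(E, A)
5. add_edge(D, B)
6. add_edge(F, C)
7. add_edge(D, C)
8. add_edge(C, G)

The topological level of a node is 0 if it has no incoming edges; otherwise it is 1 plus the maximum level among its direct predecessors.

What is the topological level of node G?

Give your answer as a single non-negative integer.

Answer: 2

Derivation:
Op 1: add_edge(C, H). Edges now: 1
Op 2: add_edge(A, H). Edges now: 2
Op 3: add_edge(B, G). Edges now: 3
Op 4: add_edge(E, A). Edges now: 4
Op 5: add_edge(D, B). Edges now: 5
Op 6: add_edge(F, C). Edges now: 6
Op 7: add_edge(D, C). Edges now: 7
Op 8: add_edge(C, G). Edges now: 8
Compute levels (Kahn BFS):
  sources (in-degree 0): D, E, F
  process D: level=0
    D->B: in-degree(B)=0, level(B)=1, enqueue
    D->C: in-degree(C)=1, level(C)>=1
  process E: level=0
    E->A: in-degree(A)=0, level(A)=1, enqueue
  process F: level=0
    F->C: in-degree(C)=0, level(C)=1, enqueue
  process B: level=1
    B->G: in-degree(G)=1, level(G)>=2
  process A: level=1
    A->H: in-degree(H)=1, level(H)>=2
  process C: level=1
    C->G: in-degree(G)=0, level(G)=2, enqueue
    C->H: in-degree(H)=0, level(H)=2, enqueue
  process G: level=2
  process H: level=2
All levels: A:1, B:1, C:1, D:0, E:0, F:0, G:2, H:2
level(G) = 2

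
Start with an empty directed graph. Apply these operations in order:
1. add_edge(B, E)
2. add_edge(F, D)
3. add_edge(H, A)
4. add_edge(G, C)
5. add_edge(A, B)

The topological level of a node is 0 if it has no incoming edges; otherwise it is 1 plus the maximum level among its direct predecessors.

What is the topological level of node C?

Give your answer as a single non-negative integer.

Answer: 1

Derivation:
Op 1: add_edge(B, E). Edges now: 1
Op 2: add_edge(F, D). Edges now: 2
Op 3: add_edge(H, A). Edges now: 3
Op 4: add_edge(G, C). Edges now: 4
Op 5: add_edge(A, B). Edges now: 5
Compute levels (Kahn BFS):
  sources (in-degree 0): F, G, H
  process F: level=0
    F->D: in-degree(D)=0, level(D)=1, enqueue
  process G: level=0
    G->C: in-degree(C)=0, level(C)=1, enqueue
  process H: level=0
    H->A: in-degree(A)=0, level(A)=1, enqueue
  process D: level=1
  process C: level=1
  process A: level=1
    A->B: in-degree(B)=0, level(B)=2, enqueue
  process B: level=2
    B->E: in-degree(E)=0, level(E)=3, enqueue
  process E: level=3
All levels: A:1, B:2, C:1, D:1, E:3, F:0, G:0, H:0
level(C) = 1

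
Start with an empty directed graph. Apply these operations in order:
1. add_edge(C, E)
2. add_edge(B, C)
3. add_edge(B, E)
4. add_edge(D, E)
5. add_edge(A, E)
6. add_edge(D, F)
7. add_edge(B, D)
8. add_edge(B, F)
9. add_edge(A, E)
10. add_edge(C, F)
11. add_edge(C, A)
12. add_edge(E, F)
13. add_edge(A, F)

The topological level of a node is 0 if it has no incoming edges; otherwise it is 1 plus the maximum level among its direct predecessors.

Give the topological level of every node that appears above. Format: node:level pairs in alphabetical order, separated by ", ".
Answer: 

Answer: A:2, B:0, C:1, D:1, E:3, F:4

Derivation:
Op 1: add_edge(C, E). Edges now: 1
Op 2: add_edge(B, C). Edges now: 2
Op 3: add_edge(B, E). Edges now: 3
Op 4: add_edge(D, E). Edges now: 4
Op 5: add_edge(A, E). Edges now: 5
Op 6: add_edge(D, F). Edges now: 6
Op 7: add_edge(B, D). Edges now: 7
Op 8: add_edge(B, F). Edges now: 8
Op 9: add_edge(A, E) (duplicate, no change). Edges now: 8
Op 10: add_edge(C, F). Edges now: 9
Op 11: add_edge(C, A). Edges now: 10
Op 12: add_edge(E, F). Edges now: 11
Op 13: add_edge(A, F). Edges now: 12
Compute levels (Kahn BFS):
  sources (in-degree 0): B
  process B: level=0
    B->C: in-degree(C)=0, level(C)=1, enqueue
    B->D: in-degree(D)=0, level(D)=1, enqueue
    B->E: in-degree(E)=3, level(E)>=1
    B->F: in-degree(F)=4, level(F)>=1
  process C: level=1
    C->A: in-degree(A)=0, level(A)=2, enqueue
    C->E: in-degree(E)=2, level(E)>=2
    C->F: in-degree(F)=3, level(F)>=2
  process D: level=1
    D->E: in-degree(E)=1, level(E)>=2
    D->F: in-degree(F)=2, level(F)>=2
  process A: level=2
    A->E: in-degree(E)=0, level(E)=3, enqueue
    A->F: in-degree(F)=1, level(F)>=3
  process E: level=3
    E->F: in-degree(F)=0, level(F)=4, enqueue
  process F: level=4
All levels: A:2, B:0, C:1, D:1, E:3, F:4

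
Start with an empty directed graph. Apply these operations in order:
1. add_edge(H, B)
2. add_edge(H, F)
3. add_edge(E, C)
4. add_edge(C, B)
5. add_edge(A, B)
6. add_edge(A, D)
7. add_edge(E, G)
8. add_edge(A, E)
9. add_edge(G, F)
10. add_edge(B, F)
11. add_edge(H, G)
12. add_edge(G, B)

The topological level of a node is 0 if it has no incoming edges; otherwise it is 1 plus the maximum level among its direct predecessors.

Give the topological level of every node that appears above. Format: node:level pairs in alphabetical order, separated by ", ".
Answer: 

Answer: A:0, B:3, C:2, D:1, E:1, F:4, G:2, H:0

Derivation:
Op 1: add_edge(H, B). Edges now: 1
Op 2: add_edge(H, F). Edges now: 2
Op 3: add_edge(E, C). Edges now: 3
Op 4: add_edge(C, B). Edges now: 4
Op 5: add_edge(A, B). Edges now: 5
Op 6: add_edge(A, D). Edges now: 6
Op 7: add_edge(E, G). Edges now: 7
Op 8: add_edge(A, E). Edges now: 8
Op 9: add_edge(G, F). Edges now: 9
Op 10: add_edge(B, F). Edges now: 10
Op 11: add_edge(H, G). Edges now: 11
Op 12: add_edge(G, B). Edges now: 12
Compute levels (Kahn BFS):
  sources (in-degree 0): A, H
  process A: level=0
    A->B: in-degree(B)=3, level(B)>=1
    A->D: in-degree(D)=0, level(D)=1, enqueue
    A->E: in-degree(E)=0, level(E)=1, enqueue
  process H: level=0
    H->B: in-degree(B)=2, level(B)>=1
    H->F: in-degree(F)=2, level(F)>=1
    H->G: in-degree(G)=1, level(G)>=1
  process D: level=1
  process E: level=1
    E->C: in-degree(C)=0, level(C)=2, enqueue
    E->G: in-degree(G)=0, level(G)=2, enqueue
  process C: level=2
    C->B: in-degree(B)=1, level(B)>=3
  process G: level=2
    G->B: in-degree(B)=0, level(B)=3, enqueue
    G->F: in-degree(F)=1, level(F)>=3
  process B: level=3
    B->F: in-degree(F)=0, level(F)=4, enqueue
  process F: level=4
All levels: A:0, B:3, C:2, D:1, E:1, F:4, G:2, H:0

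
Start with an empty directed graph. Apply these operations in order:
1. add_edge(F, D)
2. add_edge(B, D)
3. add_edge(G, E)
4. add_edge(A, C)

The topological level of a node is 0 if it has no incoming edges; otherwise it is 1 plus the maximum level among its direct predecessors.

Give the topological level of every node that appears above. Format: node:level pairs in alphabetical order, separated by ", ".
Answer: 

Op 1: add_edge(F, D). Edges now: 1
Op 2: add_edge(B, D). Edges now: 2
Op 3: add_edge(G, E). Edges now: 3
Op 4: add_edge(A, C). Edges now: 4
Compute levels (Kahn BFS):
  sources (in-degree 0): A, B, F, G
  process A: level=0
    A->C: in-degree(C)=0, level(C)=1, enqueue
  process B: level=0
    B->D: in-degree(D)=1, level(D)>=1
  process F: level=0
    F->D: in-degree(D)=0, level(D)=1, enqueue
  process G: level=0
    G->E: in-degree(E)=0, level(E)=1, enqueue
  process C: level=1
  process D: level=1
  process E: level=1
All levels: A:0, B:0, C:1, D:1, E:1, F:0, G:0

Answer: A:0, B:0, C:1, D:1, E:1, F:0, G:0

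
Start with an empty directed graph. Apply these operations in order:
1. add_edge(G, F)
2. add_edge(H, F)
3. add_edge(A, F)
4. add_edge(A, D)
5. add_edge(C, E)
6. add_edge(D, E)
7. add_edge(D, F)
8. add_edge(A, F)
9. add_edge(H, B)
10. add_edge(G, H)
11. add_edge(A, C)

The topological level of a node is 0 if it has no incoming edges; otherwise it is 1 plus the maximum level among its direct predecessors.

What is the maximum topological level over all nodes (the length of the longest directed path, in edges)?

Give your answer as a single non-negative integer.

Op 1: add_edge(G, F). Edges now: 1
Op 2: add_edge(H, F). Edges now: 2
Op 3: add_edge(A, F). Edges now: 3
Op 4: add_edge(A, D). Edges now: 4
Op 5: add_edge(C, E). Edges now: 5
Op 6: add_edge(D, E). Edges now: 6
Op 7: add_edge(D, F). Edges now: 7
Op 8: add_edge(A, F) (duplicate, no change). Edges now: 7
Op 9: add_edge(H, B). Edges now: 8
Op 10: add_edge(G, H). Edges now: 9
Op 11: add_edge(A, C). Edges now: 10
Compute levels (Kahn BFS):
  sources (in-degree 0): A, G
  process A: level=0
    A->C: in-degree(C)=0, level(C)=1, enqueue
    A->D: in-degree(D)=0, level(D)=1, enqueue
    A->F: in-degree(F)=3, level(F)>=1
  process G: level=0
    G->F: in-degree(F)=2, level(F)>=1
    G->H: in-degree(H)=0, level(H)=1, enqueue
  process C: level=1
    C->E: in-degree(E)=1, level(E)>=2
  process D: level=1
    D->E: in-degree(E)=0, level(E)=2, enqueue
    D->F: in-degree(F)=1, level(F)>=2
  process H: level=1
    H->B: in-degree(B)=0, level(B)=2, enqueue
    H->F: in-degree(F)=0, level(F)=2, enqueue
  process E: level=2
  process B: level=2
  process F: level=2
All levels: A:0, B:2, C:1, D:1, E:2, F:2, G:0, H:1
max level = 2

Answer: 2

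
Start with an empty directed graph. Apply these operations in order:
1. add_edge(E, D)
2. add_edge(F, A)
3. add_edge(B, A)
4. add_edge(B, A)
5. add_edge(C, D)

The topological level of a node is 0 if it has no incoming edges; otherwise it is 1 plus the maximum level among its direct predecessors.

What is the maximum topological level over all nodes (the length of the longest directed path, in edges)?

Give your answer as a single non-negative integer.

Answer: 1

Derivation:
Op 1: add_edge(E, D). Edges now: 1
Op 2: add_edge(F, A). Edges now: 2
Op 3: add_edge(B, A). Edges now: 3
Op 4: add_edge(B, A) (duplicate, no change). Edges now: 3
Op 5: add_edge(C, D). Edges now: 4
Compute levels (Kahn BFS):
  sources (in-degree 0): B, C, E, F
  process B: level=0
    B->A: in-degree(A)=1, level(A)>=1
  process C: level=0
    C->D: in-degree(D)=1, level(D)>=1
  process E: level=0
    E->D: in-degree(D)=0, level(D)=1, enqueue
  process F: level=0
    F->A: in-degree(A)=0, level(A)=1, enqueue
  process D: level=1
  process A: level=1
All levels: A:1, B:0, C:0, D:1, E:0, F:0
max level = 1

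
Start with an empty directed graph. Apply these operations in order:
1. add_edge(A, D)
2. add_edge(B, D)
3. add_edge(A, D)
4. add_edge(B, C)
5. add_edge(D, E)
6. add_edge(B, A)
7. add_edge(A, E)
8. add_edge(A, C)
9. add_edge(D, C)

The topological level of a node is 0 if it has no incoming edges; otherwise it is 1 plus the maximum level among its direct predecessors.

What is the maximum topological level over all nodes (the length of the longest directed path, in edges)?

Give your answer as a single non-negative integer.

Answer: 3

Derivation:
Op 1: add_edge(A, D). Edges now: 1
Op 2: add_edge(B, D). Edges now: 2
Op 3: add_edge(A, D) (duplicate, no change). Edges now: 2
Op 4: add_edge(B, C). Edges now: 3
Op 5: add_edge(D, E). Edges now: 4
Op 6: add_edge(B, A). Edges now: 5
Op 7: add_edge(A, E). Edges now: 6
Op 8: add_edge(A, C). Edges now: 7
Op 9: add_edge(D, C). Edges now: 8
Compute levels (Kahn BFS):
  sources (in-degree 0): B
  process B: level=0
    B->A: in-degree(A)=0, level(A)=1, enqueue
    B->C: in-degree(C)=2, level(C)>=1
    B->D: in-degree(D)=1, level(D)>=1
  process A: level=1
    A->C: in-degree(C)=1, level(C)>=2
    A->D: in-degree(D)=0, level(D)=2, enqueue
    A->E: in-degree(E)=1, level(E)>=2
  process D: level=2
    D->C: in-degree(C)=0, level(C)=3, enqueue
    D->E: in-degree(E)=0, level(E)=3, enqueue
  process C: level=3
  process E: level=3
All levels: A:1, B:0, C:3, D:2, E:3
max level = 3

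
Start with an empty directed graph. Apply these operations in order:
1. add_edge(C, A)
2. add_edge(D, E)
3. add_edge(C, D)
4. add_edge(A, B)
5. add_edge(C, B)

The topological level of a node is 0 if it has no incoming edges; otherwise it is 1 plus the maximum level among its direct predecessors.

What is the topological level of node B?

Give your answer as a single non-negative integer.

Op 1: add_edge(C, A). Edges now: 1
Op 2: add_edge(D, E). Edges now: 2
Op 3: add_edge(C, D). Edges now: 3
Op 4: add_edge(A, B). Edges now: 4
Op 5: add_edge(C, B). Edges now: 5
Compute levels (Kahn BFS):
  sources (in-degree 0): C
  process C: level=0
    C->A: in-degree(A)=0, level(A)=1, enqueue
    C->B: in-degree(B)=1, level(B)>=1
    C->D: in-degree(D)=0, level(D)=1, enqueue
  process A: level=1
    A->B: in-degree(B)=0, level(B)=2, enqueue
  process D: level=1
    D->E: in-degree(E)=0, level(E)=2, enqueue
  process B: level=2
  process E: level=2
All levels: A:1, B:2, C:0, D:1, E:2
level(B) = 2

Answer: 2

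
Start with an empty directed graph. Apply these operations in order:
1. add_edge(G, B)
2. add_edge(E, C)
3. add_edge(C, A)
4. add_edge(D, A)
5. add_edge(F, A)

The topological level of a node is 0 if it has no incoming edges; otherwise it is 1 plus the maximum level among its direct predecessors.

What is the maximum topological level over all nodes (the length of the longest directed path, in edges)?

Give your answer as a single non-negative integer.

Op 1: add_edge(G, B). Edges now: 1
Op 2: add_edge(E, C). Edges now: 2
Op 3: add_edge(C, A). Edges now: 3
Op 4: add_edge(D, A). Edges now: 4
Op 5: add_edge(F, A). Edges now: 5
Compute levels (Kahn BFS):
  sources (in-degree 0): D, E, F, G
  process D: level=0
    D->A: in-degree(A)=2, level(A)>=1
  process E: level=0
    E->C: in-degree(C)=0, level(C)=1, enqueue
  process F: level=0
    F->A: in-degree(A)=1, level(A)>=1
  process G: level=0
    G->B: in-degree(B)=0, level(B)=1, enqueue
  process C: level=1
    C->A: in-degree(A)=0, level(A)=2, enqueue
  process B: level=1
  process A: level=2
All levels: A:2, B:1, C:1, D:0, E:0, F:0, G:0
max level = 2

Answer: 2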